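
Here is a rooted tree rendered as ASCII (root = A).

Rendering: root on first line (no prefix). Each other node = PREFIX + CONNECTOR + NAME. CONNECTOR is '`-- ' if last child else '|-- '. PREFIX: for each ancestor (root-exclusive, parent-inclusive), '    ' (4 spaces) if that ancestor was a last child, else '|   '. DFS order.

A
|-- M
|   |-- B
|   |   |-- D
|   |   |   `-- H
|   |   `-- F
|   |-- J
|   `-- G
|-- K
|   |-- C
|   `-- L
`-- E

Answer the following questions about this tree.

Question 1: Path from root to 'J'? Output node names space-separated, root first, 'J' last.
Answer: A M J

Derivation:
Walk down from root: A -> M -> J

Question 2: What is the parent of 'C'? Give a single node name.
Answer: K

Derivation:
Scan adjacency: C appears as child of K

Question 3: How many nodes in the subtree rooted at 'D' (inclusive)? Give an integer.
Subtree rooted at D contains: D, H
Count = 2

Answer: 2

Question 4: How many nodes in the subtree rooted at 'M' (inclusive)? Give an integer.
Subtree rooted at M contains: B, D, F, G, H, J, M
Count = 7

Answer: 7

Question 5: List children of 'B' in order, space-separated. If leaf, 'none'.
Answer: D F

Derivation:
Node B's children (from adjacency): D, F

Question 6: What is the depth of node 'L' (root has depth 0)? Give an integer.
Path from root to L: A -> K -> L
Depth = number of edges = 2

Answer: 2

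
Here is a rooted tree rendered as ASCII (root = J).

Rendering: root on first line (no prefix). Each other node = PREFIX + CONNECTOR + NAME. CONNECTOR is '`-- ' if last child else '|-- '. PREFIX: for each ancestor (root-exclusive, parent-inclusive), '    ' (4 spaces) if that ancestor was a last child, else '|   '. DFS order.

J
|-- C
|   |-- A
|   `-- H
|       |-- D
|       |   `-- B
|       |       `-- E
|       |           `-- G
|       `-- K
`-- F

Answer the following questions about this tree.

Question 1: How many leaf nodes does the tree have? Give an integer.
Leaves (nodes with no children): A, F, G, K

Answer: 4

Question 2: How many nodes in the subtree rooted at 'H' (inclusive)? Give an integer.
Subtree rooted at H contains: B, D, E, G, H, K
Count = 6

Answer: 6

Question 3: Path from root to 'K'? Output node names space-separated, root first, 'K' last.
Walk down from root: J -> C -> H -> K

Answer: J C H K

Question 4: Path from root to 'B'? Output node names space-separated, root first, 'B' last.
Walk down from root: J -> C -> H -> D -> B

Answer: J C H D B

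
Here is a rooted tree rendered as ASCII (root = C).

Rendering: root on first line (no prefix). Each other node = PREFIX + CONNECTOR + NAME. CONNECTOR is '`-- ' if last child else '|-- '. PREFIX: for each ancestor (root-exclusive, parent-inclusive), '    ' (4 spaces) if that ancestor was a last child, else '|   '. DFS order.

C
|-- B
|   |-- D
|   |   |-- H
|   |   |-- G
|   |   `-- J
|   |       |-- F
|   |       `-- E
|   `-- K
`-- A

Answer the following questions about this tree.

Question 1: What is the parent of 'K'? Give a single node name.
Answer: B

Derivation:
Scan adjacency: K appears as child of B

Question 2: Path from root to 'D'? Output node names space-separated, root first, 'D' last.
Answer: C B D

Derivation:
Walk down from root: C -> B -> D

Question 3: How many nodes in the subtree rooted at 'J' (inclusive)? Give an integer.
Subtree rooted at J contains: E, F, J
Count = 3

Answer: 3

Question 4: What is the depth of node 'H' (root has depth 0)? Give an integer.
Answer: 3

Derivation:
Path from root to H: C -> B -> D -> H
Depth = number of edges = 3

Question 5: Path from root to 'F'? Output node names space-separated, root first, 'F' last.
Answer: C B D J F

Derivation:
Walk down from root: C -> B -> D -> J -> F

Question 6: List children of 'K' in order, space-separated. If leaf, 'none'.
Node K's children (from adjacency): (leaf)

Answer: none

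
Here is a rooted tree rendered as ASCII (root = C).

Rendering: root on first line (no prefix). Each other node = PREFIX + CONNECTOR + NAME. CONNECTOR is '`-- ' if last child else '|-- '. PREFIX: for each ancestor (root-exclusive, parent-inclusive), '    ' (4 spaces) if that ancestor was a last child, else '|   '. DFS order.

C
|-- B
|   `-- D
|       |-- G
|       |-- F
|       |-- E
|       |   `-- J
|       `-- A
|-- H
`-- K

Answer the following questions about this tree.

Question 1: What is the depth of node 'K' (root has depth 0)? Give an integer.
Answer: 1

Derivation:
Path from root to K: C -> K
Depth = number of edges = 1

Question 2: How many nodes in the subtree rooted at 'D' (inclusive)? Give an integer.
Answer: 6

Derivation:
Subtree rooted at D contains: A, D, E, F, G, J
Count = 6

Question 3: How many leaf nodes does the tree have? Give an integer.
Leaves (nodes with no children): A, F, G, H, J, K

Answer: 6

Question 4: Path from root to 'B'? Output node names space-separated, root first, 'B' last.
Answer: C B

Derivation:
Walk down from root: C -> B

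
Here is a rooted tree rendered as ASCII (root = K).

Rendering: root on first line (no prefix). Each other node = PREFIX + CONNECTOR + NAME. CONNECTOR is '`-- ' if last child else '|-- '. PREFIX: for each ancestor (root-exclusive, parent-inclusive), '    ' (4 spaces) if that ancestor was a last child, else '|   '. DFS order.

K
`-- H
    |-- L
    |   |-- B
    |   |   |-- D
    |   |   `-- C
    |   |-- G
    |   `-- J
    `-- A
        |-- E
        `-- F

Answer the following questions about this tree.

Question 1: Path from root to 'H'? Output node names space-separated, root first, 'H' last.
Answer: K H

Derivation:
Walk down from root: K -> H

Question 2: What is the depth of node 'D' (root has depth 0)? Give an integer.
Path from root to D: K -> H -> L -> B -> D
Depth = number of edges = 4

Answer: 4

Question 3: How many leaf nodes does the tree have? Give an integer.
Leaves (nodes with no children): C, D, E, F, G, J

Answer: 6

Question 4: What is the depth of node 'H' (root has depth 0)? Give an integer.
Path from root to H: K -> H
Depth = number of edges = 1

Answer: 1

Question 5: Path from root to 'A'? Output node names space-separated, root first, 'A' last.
Walk down from root: K -> H -> A

Answer: K H A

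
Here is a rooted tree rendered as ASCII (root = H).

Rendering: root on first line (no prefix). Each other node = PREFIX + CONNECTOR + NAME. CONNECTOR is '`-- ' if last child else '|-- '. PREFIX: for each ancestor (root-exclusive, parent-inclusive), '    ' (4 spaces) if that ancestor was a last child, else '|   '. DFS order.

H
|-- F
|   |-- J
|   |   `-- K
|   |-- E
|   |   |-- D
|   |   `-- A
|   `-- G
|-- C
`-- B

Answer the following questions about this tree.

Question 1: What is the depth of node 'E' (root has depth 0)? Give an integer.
Path from root to E: H -> F -> E
Depth = number of edges = 2

Answer: 2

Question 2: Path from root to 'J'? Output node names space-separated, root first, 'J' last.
Answer: H F J

Derivation:
Walk down from root: H -> F -> J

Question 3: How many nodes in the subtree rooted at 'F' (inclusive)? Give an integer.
Subtree rooted at F contains: A, D, E, F, G, J, K
Count = 7

Answer: 7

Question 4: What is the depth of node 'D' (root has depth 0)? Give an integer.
Path from root to D: H -> F -> E -> D
Depth = number of edges = 3

Answer: 3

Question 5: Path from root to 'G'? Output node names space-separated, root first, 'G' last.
Answer: H F G

Derivation:
Walk down from root: H -> F -> G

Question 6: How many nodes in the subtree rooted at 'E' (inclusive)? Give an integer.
Subtree rooted at E contains: A, D, E
Count = 3

Answer: 3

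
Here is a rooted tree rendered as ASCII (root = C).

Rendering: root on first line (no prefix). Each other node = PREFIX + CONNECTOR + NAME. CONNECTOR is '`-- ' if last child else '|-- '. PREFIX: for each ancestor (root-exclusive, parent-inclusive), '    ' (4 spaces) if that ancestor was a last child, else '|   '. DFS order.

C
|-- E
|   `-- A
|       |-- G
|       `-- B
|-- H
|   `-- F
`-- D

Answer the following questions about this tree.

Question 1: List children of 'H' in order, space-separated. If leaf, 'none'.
Node H's children (from adjacency): F

Answer: F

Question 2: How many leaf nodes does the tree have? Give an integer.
Answer: 4

Derivation:
Leaves (nodes with no children): B, D, F, G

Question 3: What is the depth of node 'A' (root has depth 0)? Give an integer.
Path from root to A: C -> E -> A
Depth = number of edges = 2

Answer: 2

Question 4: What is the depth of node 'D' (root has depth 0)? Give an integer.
Answer: 1

Derivation:
Path from root to D: C -> D
Depth = number of edges = 1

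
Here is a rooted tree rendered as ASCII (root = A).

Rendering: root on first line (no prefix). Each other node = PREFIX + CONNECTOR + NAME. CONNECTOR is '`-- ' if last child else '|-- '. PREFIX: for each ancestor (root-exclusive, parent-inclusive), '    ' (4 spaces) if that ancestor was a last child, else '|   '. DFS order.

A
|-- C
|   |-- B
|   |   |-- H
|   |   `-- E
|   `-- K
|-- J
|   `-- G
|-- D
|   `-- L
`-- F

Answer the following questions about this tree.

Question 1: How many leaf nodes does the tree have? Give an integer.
Answer: 6

Derivation:
Leaves (nodes with no children): E, F, G, H, K, L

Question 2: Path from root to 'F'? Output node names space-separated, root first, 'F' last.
Answer: A F

Derivation:
Walk down from root: A -> F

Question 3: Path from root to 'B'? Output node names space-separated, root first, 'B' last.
Walk down from root: A -> C -> B

Answer: A C B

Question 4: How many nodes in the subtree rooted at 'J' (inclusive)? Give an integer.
Answer: 2

Derivation:
Subtree rooted at J contains: G, J
Count = 2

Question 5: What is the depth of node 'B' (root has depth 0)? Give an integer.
Path from root to B: A -> C -> B
Depth = number of edges = 2

Answer: 2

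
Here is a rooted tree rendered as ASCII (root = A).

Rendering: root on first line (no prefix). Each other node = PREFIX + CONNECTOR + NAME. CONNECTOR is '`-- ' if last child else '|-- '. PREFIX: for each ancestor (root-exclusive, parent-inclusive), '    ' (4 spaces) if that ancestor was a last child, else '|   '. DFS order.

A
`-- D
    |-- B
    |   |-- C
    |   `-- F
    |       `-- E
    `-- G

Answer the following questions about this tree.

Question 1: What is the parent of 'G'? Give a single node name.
Scan adjacency: G appears as child of D

Answer: D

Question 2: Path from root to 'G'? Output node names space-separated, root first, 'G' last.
Walk down from root: A -> D -> G

Answer: A D G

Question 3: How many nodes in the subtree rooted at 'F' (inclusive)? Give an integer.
Answer: 2

Derivation:
Subtree rooted at F contains: E, F
Count = 2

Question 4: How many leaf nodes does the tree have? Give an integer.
Leaves (nodes with no children): C, E, G

Answer: 3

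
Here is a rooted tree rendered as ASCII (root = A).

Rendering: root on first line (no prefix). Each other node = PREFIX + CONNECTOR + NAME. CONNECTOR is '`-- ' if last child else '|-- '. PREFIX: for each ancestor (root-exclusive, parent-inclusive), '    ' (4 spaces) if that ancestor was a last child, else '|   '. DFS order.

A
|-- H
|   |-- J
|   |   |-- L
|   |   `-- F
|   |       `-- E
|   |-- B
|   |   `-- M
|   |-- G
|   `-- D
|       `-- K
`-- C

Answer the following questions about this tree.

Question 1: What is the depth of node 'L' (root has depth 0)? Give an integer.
Answer: 3

Derivation:
Path from root to L: A -> H -> J -> L
Depth = number of edges = 3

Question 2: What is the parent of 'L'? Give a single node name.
Scan adjacency: L appears as child of J

Answer: J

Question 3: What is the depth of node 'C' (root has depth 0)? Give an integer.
Path from root to C: A -> C
Depth = number of edges = 1

Answer: 1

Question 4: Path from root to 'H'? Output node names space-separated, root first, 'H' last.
Answer: A H

Derivation:
Walk down from root: A -> H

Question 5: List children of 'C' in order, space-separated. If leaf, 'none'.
Node C's children (from adjacency): (leaf)

Answer: none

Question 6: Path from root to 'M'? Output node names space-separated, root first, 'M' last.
Walk down from root: A -> H -> B -> M

Answer: A H B M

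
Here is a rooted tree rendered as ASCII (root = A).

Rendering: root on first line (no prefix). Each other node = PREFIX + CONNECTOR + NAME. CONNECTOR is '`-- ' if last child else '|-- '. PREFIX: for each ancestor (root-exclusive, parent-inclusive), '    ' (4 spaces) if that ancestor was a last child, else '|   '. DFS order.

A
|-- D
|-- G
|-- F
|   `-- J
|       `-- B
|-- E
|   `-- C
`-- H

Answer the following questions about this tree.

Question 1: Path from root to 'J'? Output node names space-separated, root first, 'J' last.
Answer: A F J

Derivation:
Walk down from root: A -> F -> J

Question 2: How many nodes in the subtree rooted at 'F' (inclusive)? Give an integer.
Subtree rooted at F contains: B, F, J
Count = 3

Answer: 3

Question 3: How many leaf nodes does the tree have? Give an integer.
Answer: 5

Derivation:
Leaves (nodes with no children): B, C, D, G, H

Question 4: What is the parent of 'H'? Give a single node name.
Answer: A

Derivation:
Scan adjacency: H appears as child of A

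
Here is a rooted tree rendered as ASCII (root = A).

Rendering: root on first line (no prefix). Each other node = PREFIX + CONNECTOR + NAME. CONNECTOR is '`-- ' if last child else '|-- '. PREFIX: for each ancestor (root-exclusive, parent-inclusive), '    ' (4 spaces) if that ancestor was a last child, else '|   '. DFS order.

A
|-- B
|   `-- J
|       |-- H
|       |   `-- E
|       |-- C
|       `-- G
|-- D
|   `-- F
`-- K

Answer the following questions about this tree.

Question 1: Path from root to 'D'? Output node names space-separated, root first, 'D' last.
Walk down from root: A -> D

Answer: A D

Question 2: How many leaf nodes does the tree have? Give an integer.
Leaves (nodes with no children): C, E, F, G, K

Answer: 5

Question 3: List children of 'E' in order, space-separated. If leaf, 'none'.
Answer: none

Derivation:
Node E's children (from adjacency): (leaf)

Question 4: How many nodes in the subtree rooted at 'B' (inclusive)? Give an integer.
Subtree rooted at B contains: B, C, E, G, H, J
Count = 6

Answer: 6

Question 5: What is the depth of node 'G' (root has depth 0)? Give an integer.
Path from root to G: A -> B -> J -> G
Depth = number of edges = 3

Answer: 3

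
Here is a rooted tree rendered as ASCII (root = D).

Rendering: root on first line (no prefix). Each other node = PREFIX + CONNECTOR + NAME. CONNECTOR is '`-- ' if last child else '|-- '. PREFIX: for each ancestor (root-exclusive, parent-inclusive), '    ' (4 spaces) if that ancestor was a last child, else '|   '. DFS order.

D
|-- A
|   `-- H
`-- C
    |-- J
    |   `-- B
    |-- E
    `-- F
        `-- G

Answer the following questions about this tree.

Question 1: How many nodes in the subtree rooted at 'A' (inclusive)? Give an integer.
Subtree rooted at A contains: A, H
Count = 2

Answer: 2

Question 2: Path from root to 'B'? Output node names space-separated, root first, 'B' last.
Answer: D C J B

Derivation:
Walk down from root: D -> C -> J -> B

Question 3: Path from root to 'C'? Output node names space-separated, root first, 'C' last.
Answer: D C

Derivation:
Walk down from root: D -> C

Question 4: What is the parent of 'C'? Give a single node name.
Scan adjacency: C appears as child of D

Answer: D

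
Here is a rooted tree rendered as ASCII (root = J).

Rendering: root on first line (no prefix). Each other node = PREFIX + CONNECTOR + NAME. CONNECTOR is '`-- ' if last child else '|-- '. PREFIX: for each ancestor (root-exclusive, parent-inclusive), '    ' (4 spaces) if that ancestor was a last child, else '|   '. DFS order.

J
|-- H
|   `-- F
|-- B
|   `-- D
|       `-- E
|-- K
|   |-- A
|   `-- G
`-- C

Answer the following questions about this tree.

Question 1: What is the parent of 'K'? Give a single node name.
Scan adjacency: K appears as child of J

Answer: J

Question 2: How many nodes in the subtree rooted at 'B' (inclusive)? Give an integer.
Answer: 3

Derivation:
Subtree rooted at B contains: B, D, E
Count = 3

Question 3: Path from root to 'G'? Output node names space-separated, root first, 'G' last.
Answer: J K G

Derivation:
Walk down from root: J -> K -> G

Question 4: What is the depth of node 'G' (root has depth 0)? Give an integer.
Answer: 2

Derivation:
Path from root to G: J -> K -> G
Depth = number of edges = 2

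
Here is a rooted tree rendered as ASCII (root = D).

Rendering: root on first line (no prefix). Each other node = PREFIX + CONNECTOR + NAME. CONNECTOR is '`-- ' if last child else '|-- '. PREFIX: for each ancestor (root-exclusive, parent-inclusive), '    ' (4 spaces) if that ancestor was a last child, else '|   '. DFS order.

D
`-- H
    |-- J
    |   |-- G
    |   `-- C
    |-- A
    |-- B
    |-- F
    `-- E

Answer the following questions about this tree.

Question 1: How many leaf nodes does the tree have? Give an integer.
Leaves (nodes with no children): A, B, C, E, F, G

Answer: 6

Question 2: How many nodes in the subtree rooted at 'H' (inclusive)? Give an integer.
Answer: 8

Derivation:
Subtree rooted at H contains: A, B, C, E, F, G, H, J
Count = 8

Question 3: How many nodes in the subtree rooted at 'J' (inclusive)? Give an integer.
Subtree rooted at J contains: C, G, J
Count = 3

Answer: 3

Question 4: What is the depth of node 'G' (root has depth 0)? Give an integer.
Path from root to G: D -> H -> J -> G
Depth = number of edges = 3

Answer: 3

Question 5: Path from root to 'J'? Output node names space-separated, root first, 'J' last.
Answer: D H J

Derivation:
Walk down from root: D -> H -> J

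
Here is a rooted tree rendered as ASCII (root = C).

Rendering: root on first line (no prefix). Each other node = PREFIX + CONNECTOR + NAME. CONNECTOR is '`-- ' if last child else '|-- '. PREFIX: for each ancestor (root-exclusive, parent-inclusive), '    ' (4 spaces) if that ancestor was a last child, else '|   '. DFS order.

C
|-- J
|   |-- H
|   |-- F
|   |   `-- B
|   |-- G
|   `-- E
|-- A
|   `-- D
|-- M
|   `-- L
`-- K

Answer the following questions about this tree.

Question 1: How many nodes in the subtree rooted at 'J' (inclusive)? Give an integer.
Answer: 6

Derivation:
Subtree rooted at J contains: B, E, F, G, H, J
Count = 6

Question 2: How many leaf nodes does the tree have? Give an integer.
Leaves (nodes with no children): B, D, E, G, H, K, L

Answer: 7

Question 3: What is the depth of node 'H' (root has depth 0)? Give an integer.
Answer: 2

Derivation:
Path from root to H: C -> J -> H
Depth = number of edges = 2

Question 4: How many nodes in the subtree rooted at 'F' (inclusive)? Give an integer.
Answer: 2

Derivation:
Subtree rooted at F contains: B, F
Count = 2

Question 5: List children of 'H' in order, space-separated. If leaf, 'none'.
Answer: none

Derivation:
Node H's children (from adjacency): (leaf)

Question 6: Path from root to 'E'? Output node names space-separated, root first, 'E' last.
Answer: C J E

Derivation:
Walk down from root: C -> J -> E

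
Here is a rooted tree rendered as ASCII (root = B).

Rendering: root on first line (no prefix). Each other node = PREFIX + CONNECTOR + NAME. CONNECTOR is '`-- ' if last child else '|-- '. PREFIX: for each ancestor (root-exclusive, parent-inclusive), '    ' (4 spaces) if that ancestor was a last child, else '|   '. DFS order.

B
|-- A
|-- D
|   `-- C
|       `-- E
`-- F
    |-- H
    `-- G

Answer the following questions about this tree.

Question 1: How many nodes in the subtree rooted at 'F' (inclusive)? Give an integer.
Answer: 3

Derivation:
Subtree rooted at F contains: F, G, H
Count = 3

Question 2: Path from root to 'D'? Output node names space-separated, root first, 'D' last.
Walk down from root: B -> D

Answer: B D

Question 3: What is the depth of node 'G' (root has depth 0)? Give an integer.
Answer: 2

Derivation:
Path from root to G: B -> F -> G
Depth = number of edges = 2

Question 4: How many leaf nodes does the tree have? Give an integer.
Answer: 4

Derivation:
Leaves (nodes with no children): A, E, G, H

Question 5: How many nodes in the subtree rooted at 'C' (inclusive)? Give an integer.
Subtree rooted at C contains: C, E
Count = 2

Answer: 2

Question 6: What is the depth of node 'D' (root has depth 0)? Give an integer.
Path from root to D: B -> D
Depth = number of edges = 1

Answer: 1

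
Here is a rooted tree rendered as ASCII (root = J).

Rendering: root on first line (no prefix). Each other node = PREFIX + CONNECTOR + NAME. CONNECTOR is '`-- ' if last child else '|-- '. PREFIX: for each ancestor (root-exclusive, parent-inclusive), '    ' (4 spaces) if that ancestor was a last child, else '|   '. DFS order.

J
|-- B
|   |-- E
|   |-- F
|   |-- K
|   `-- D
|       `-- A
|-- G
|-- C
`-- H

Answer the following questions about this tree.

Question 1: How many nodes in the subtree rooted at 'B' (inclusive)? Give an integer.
Answer: 6

Derivation:
Subtree rooted at B contains: A, B, D, E, F, K
Count = 6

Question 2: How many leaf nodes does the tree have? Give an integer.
Leaves (nodes with no children): A, C, E, F, G, H, K

Answer: 7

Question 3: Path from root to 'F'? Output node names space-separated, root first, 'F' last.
Answer: J B F

Derivation:
Walk down from root: J -> B -> F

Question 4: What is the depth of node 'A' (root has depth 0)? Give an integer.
Answer: 3

Derivation:
Path from root to A: J -> B -> D -> A
Depth = number of edges = 3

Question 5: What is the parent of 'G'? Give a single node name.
Answer: J

Derivation:
Scan adjacency: G appears as child of J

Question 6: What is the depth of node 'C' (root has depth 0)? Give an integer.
Path from root to C: J -> C
Depth = number of edges = 1

Answer: 1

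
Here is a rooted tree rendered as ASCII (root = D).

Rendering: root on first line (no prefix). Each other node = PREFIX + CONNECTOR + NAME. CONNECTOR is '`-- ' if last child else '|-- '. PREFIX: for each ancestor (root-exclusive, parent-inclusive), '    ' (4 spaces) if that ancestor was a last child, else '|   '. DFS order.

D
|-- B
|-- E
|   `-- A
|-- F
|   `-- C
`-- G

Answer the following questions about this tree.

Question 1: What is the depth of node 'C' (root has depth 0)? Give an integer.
Answer: 2

Derivation:
Path from root to C: D -> F -> C
Depth = number of edges = 2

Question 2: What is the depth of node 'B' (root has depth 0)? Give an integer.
Path from root to B: D -> B
Depth = number of edges = 1

Answer: 1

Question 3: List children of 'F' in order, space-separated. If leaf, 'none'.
Node F's children (from adjacency): C

Answer: C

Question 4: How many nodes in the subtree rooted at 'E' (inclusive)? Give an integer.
Subtree rooted at E contains: A, E
Count = 2

Answer: 2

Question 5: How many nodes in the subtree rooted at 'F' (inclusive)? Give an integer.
Subtree rooted at F contains: C, F
Count = 2

Answer: 2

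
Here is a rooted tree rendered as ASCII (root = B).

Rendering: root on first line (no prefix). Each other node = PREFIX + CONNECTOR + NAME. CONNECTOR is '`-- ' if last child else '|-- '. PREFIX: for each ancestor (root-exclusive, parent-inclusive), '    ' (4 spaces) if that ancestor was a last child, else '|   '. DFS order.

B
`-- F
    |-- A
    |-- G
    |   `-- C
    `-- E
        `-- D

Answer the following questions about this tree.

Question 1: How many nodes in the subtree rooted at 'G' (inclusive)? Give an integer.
Answer: 2

Derivation:
Subtree rooted at G contains: C, G
Count = 2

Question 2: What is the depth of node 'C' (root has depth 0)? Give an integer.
Answer: 3

Derivation:
Path from root to C: B -> F -> G -> C
Depth = number of edges = 3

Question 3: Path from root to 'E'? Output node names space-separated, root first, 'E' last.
Walk down from root: B -> F -> E

Answer: B F E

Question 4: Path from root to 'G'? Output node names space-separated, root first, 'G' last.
Answer: B F G

Derivation:
Walk down from root: B -> F -> G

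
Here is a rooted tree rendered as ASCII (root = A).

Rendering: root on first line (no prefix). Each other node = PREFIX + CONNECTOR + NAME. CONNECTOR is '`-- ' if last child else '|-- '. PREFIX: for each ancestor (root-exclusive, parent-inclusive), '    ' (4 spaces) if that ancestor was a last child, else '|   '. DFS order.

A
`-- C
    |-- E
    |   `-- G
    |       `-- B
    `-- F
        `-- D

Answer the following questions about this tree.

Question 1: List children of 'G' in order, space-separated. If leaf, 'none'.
Node G's children (from adjacency): B

Answer: B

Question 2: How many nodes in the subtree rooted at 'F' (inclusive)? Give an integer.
Subtree rooted at F contains: D, F
Count = 2

Answer: 2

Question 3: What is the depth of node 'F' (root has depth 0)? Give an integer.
Answer: 2

Derivation:
Path from root to F: A -> C -> F
Depth = number of edges = 2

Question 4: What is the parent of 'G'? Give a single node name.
Answer: E

Derivation:
Scan adjacency: G appears as child of E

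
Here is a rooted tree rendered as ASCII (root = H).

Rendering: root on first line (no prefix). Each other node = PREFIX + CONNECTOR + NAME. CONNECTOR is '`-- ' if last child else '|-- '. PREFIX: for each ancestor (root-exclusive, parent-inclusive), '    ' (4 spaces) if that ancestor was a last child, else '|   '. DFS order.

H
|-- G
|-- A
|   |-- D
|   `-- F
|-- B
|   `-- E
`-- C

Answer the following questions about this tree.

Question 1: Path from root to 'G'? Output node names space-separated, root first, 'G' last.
Walk down from root: H -> G

Answer: H G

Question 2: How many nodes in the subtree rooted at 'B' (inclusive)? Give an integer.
Subtree rooted at B contains: B, E
Count = 2

Answer: 2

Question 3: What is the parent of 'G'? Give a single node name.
Scan adjacency: G appears as child of H

Answer: H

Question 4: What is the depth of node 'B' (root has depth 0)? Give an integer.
Path from root to B: H -> B
Depth = number of edges = 1

Answer: 1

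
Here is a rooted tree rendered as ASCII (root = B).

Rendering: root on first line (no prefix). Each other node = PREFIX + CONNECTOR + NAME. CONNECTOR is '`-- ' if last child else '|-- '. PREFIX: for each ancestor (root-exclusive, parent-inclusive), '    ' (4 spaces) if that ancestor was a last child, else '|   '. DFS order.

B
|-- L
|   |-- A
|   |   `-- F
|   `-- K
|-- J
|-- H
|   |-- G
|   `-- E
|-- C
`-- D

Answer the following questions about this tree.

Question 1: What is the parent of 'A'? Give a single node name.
Answer: L

Derivation:
Scan adjacency: A appears as child of L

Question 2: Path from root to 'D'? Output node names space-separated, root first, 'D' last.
Answer: B D

Derivation:
Walk down from root: B -> D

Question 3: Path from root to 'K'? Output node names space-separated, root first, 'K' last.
Walk down from root: B -> L -> K

Answer: B L K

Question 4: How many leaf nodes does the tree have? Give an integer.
Leaves (nodes with no children): C, D, E, F, G, J, K

Answer: 7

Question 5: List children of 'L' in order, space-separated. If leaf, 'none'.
Answer: A K

Derivation:
Node L's children (from adjacency): A, K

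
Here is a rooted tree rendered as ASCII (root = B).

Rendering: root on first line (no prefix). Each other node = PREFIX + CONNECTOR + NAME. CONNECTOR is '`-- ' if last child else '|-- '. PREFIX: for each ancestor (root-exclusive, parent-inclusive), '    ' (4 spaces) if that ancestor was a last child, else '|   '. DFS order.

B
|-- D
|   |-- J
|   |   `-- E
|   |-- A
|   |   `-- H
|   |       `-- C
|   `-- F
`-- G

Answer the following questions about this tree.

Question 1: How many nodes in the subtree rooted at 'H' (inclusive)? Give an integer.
Answer: 2

Derivation:
Subtree rooted at H contains: C, H
Count = 2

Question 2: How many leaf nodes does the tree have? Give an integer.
Leaves (nodes with no children): C, E, F, G

Answer: 4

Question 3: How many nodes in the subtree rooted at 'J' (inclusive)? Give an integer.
Answer: 2

Derivation:
Subtree rooted at J contains: E, J
Count = 2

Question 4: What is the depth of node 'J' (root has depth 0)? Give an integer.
Answer: 2

Derivation:
Path from root to J: B -> D -> J
Depth = number of edges = 2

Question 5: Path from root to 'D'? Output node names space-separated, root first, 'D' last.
Walk down from root: B -> D

Answer: B D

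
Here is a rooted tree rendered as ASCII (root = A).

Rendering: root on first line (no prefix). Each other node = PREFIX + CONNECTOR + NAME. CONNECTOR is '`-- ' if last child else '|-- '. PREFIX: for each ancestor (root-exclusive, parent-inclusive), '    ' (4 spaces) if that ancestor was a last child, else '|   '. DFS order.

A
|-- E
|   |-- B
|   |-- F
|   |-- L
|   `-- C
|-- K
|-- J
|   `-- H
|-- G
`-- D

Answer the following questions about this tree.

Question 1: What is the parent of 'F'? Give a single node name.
Scan adjacency: F appears as child of E

Answer: E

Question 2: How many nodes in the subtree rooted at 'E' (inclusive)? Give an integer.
Subtree rooted at E contains: B, C, E, F, L
Count = 5

Answer: 5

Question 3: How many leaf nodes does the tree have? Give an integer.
Leaves (nodes with no children): B, C, D, F, G, H, K, L

Answer: 8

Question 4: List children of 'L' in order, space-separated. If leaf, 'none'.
Answer: none

Derivation:
Node L's children (from adjacency): (leaf)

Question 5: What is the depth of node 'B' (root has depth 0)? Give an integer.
Path from root to B: A -> E -> B
Depth = number of edges = 2

Answer: 2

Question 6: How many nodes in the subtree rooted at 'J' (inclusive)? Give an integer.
Answer: 2

Derivation:
Subtree rooted at J contains: H, J
Count = 2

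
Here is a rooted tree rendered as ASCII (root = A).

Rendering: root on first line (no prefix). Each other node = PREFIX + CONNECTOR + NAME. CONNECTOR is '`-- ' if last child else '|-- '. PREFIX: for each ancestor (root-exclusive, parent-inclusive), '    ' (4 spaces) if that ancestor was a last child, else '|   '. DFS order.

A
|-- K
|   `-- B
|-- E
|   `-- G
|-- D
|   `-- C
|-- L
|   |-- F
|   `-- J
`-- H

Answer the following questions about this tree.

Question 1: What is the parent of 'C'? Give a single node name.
Scan adjacency: C appears as child of D

Answer: D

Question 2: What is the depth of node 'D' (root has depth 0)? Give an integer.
Answer: 1

Derivation:
Path from root to D: A -> D
Depth = number of edges = 1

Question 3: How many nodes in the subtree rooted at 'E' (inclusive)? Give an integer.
Answer: 2

Derivation:
Subtree rooted at E contains: E, G
Count = 2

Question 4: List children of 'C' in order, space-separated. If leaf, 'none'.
Node C's children (from adjacency): (leaf)

Answer: none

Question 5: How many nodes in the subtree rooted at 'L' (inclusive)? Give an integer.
Subtree rooted at L contains: F, J, L
Count = 3

Answer: 3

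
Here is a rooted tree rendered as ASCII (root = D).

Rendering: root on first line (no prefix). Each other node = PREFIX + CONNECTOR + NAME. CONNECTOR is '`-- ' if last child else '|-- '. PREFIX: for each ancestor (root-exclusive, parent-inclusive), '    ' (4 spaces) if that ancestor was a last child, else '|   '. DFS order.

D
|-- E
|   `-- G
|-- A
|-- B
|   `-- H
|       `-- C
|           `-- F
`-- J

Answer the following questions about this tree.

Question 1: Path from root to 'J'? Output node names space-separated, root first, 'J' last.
Answer: D J

Derivation:
Walk down from root: D -> J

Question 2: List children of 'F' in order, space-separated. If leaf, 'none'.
Node F's children (from adjacency): (leaf)

Answer: none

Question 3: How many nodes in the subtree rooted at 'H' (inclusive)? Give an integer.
Answer: 3

Derivation:
Subtree rooted at H contains: C, F, H
Count = 3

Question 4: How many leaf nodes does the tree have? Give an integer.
Leaves (nodes with no children): A, F, G, J

Answer: 4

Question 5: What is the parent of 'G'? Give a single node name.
Answer: E

Derivation:
Scan adjacency: G appears as child of E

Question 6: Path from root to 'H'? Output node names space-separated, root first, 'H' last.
Walk down from root: D -> B -> H

Answer: D B H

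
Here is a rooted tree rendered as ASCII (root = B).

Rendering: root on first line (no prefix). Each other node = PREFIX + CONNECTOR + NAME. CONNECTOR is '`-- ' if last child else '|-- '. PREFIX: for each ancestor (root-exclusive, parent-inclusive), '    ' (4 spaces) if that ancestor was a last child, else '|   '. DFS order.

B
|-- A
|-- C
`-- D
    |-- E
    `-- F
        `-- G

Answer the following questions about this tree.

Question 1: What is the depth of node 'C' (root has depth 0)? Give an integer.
Path from root to C: B -> C
Depth = number of edges = 1

Answer: 1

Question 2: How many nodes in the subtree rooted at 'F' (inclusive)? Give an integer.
Subtree rooted at F contains: F, G
Count = 2

Answer: 2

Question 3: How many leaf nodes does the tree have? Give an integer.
Leaves (nodes with no children): A, C, E, G

Answer: 4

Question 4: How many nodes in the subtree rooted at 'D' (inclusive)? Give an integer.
Answer: 4

Derivation:
Subtree rooted at D contains: D, E, F, G
Count = 4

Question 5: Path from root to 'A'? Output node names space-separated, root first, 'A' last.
Answer: B A

Derivation:
Walk down from root: B -> A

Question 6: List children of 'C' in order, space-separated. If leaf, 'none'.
Answer: none

Derivation:
Node C's children (from adjacency): (leaf)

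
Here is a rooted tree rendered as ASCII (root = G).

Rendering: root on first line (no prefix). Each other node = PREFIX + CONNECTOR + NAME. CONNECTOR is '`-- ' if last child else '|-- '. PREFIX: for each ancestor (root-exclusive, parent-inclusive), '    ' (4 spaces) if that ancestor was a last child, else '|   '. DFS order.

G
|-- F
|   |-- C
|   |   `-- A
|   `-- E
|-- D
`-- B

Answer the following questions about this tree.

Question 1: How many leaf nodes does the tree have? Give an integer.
Leaves (nodes with no children): A, B, D, E

Answer: 4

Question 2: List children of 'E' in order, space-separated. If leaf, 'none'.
Answer: none

Derivation:
Node E's children (from adjacency): (leaf)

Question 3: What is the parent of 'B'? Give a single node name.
Answer: G

Derivation:
Scan adjacency: B appears as child of G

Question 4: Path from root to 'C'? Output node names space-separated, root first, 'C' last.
Answer: G F C

Derivation:
Walk down from root: G -> F -> C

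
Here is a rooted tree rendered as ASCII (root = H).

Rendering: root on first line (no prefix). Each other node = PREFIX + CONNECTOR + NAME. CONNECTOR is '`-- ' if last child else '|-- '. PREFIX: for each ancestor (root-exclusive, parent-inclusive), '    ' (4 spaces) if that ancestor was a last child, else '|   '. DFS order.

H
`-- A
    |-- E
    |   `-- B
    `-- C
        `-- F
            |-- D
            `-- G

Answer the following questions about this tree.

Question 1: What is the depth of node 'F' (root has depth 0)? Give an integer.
Answer: 3

Derivation:
Path from root to F: H -> A -> C -> F
Depth = number of edges = 3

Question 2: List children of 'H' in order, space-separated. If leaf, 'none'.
Node H's children (from adjacency): A

Answer: A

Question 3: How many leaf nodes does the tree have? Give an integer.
Leaves (nodes with no children): B, D, G

Answer: 3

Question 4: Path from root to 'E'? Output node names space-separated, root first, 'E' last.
Answer: H A E

Derivation:
Walk down from root: H -> A -> E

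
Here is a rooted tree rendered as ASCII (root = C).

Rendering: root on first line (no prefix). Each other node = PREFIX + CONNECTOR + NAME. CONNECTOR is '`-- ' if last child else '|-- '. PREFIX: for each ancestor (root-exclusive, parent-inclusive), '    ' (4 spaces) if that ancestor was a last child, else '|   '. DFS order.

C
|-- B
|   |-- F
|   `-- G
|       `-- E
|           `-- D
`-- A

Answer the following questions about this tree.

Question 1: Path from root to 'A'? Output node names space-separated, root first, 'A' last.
Walk down from root: C -> A

Answer: C A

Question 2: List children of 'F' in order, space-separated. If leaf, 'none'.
Answer: none

Derivation:
Node F's children (from adjacency): (leaf)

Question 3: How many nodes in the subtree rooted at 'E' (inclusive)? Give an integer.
Answer: 2

Derivation:
Subtree rooted at E contains: D, E
Count = 2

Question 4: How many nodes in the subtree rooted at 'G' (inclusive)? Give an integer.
Subtree rooted at G contains: D, E, G
Count = 3

Answer: 3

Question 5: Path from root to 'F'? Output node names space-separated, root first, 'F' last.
Answer: C B F

Derivation:
Walk down from root: C -> B -> F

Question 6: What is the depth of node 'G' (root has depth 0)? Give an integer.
Answer: 2

Derivation:
Path from root to G: C -> B -> G
Depth = number of edges = 2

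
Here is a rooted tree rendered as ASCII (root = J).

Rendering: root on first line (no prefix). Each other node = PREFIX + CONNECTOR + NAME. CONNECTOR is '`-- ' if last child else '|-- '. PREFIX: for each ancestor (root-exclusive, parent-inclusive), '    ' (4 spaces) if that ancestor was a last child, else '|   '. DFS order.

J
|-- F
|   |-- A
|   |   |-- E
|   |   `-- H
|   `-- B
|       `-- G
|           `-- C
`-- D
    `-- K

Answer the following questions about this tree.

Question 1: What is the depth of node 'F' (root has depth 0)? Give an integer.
Path from root to F: J -> F
Depth = number of edges = 1

Answer: 1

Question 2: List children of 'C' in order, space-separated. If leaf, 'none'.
Answer: none

Derivation:
Node C's children (from adjacency): (leaf)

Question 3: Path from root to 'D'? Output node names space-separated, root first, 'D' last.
Answer: J D

Derivation:
Walk down from root: J -> D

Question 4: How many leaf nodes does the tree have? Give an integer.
Answer: 4

Derivation:
Leaves (nodes with no children): C, E, H, K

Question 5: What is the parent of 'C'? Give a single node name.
Scan adjacency: C appears as child of G

Answer: G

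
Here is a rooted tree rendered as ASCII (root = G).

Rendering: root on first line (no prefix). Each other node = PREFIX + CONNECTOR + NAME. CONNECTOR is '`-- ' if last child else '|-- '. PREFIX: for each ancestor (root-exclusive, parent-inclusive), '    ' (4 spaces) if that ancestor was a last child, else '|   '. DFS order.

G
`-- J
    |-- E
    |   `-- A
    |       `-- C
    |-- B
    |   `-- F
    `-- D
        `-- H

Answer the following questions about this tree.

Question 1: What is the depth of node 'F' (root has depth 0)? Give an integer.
Path from root to F: G -> J -> B -> F
Depth = number of edges = 3

Answer: 3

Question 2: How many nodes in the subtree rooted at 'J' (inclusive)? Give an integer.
Subtree rooted at J contains: A, B, C, D, E, F, H, J
Count = 8

Answer: 8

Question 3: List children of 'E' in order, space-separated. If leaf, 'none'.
Answer: A

Derivation:
Node E's children (from adjacency): A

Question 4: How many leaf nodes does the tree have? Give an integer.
Leaves (nodes with no children): C, F, H

Answer: 3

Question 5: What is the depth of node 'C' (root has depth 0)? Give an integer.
Path from root to C: G -> J -> E -> A -> C
Depth = number of edges = 4

Answer: 4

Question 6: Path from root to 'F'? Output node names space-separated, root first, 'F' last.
Walk down from root: G -> J -> B -> F

Answer: G J B F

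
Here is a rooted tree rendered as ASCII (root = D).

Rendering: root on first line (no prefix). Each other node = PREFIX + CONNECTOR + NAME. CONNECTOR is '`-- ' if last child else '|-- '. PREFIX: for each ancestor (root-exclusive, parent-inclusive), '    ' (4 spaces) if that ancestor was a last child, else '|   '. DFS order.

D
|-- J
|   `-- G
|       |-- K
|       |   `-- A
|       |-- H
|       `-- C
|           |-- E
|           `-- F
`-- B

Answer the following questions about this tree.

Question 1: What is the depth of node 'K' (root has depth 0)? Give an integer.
Path from root to K: D -> J -> G -> K
Depth = number of edges = 3

Answer: 3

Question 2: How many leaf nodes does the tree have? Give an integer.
Answer: 5

Derivation:
Leaves (nodes with no children): A, B, E, F, H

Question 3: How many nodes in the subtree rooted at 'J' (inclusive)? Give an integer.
Subtree rooted at J contains: A, C, E, F, G, H, J, K
Count = 8

Answer: 8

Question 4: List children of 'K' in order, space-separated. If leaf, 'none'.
Answer: A

Derivation:
Node K's children (from adjacency): A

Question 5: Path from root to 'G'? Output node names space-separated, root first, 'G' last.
Answer: D J G

Derivation:
Walk down from root: D -> J -> G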